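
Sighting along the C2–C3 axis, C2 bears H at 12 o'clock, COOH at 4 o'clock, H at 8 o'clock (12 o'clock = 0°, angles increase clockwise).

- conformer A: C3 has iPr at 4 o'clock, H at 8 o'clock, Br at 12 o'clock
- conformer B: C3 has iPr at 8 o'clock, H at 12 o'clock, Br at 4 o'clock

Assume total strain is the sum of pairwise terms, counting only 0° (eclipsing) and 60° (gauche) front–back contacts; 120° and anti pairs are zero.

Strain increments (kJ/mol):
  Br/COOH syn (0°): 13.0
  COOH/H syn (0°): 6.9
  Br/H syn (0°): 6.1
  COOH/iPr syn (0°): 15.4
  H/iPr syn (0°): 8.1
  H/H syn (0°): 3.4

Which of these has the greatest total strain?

A

A (eclipsed): H(0°)/Br(0°) eclipsed 6.1; COOH(120°)/iPr(120°) eclipsed 15.4; H(240°)/H(240°) eclipsed 3.4 → 24.9 kJ/mol.
B (eclipsed): H(0°)/H(0°) eclipsed 3.4; COOH(120°)/Br(120°) eclipsed 13.0; H(240°)/iPr(240°) eclipsed 8.1 → 24.5 kJ/mol.
A has the highest total (24.9 kJ/mol).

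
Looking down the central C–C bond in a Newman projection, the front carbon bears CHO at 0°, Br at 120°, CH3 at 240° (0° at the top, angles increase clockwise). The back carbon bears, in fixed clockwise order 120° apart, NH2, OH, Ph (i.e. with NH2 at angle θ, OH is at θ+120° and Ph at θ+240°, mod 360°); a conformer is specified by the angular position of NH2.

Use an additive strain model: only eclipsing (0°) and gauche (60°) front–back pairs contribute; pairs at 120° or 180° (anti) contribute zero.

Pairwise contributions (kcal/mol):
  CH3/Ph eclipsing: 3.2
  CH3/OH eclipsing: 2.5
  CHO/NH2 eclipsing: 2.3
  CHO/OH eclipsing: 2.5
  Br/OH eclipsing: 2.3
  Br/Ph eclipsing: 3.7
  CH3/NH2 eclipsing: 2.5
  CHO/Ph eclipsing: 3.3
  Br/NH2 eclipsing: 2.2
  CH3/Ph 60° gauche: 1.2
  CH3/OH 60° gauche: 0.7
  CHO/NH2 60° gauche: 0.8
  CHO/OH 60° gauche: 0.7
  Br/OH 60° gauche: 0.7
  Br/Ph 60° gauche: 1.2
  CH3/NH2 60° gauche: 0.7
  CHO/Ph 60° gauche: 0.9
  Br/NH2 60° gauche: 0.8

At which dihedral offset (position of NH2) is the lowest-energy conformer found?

NH2 at 0° (eclipsed): CHO(0°)/NH2(0°) eclipsed 2.3; Br(120°)/OH(120°) eclipsed 2.3; CH3(240°)/Ph(240°) eclipsed 3.2 → 7.8 kcal/mol.
NH2 at 60° (staggered): CHO(0°)/NH2(60°) gauche 0.8; CHO(0°)/Ph(300°) gauche 0.9; Br(120°)/NH2(60°) gauche 0.8; Br(120°)/OH(180°) gauche 0.7; CH3(240°)/OH(180°) gauche 0.7; CH3(240°)/Ph(300°) gauche 1.2 → 5.1 kcal/mol.
NH2 at 120° (eclipsed): CHO(0°)/Ph(0°) eclipsed 3.3; Br(120°)/NH2(120°) eclipsed 2.2; CH3(240°)/OH(240°) eclipsed 2.5 → 8.0 kcal/mol.
NH2 at 180° (staggered): CHO(0°)/OH(300°) gauche 0.7; CHO(0°)/Ph(60°) gauche 0.9; Br(120°)/NH2(180°) gauche 0.8; Br(120°)/Ph(60°) gauche 1.2; CH3(240°)/NH2(180°) gauche 0.7; CH3(240°)/OH(300°) gauche 0.7 → 5.0 kcal/mol.
NH2 at 240° (eclipsed): CHO(0°)/OH(0°) eclipsed 2.5; Br(120°)/Ph(120°) eclipsed 3.7; CH3(240°)/NH2(240°) eclipsed 2.5 → 8.7 kcal/mol.
NH2 at 300° (staggered): CHO(0°)/NH2(300°) gauche 0.8; CHO(0°)/OH(60°) gauche 0.7; Br(120°)/OH(60°) gauche 0.7; Br(120°)/Ph(180°) gauche 1.2; CH3(240°)/NH2(300°) gauche 0.7; CH3(240°)/Ph(180°) gauche 1.2 → 5.3 kcal/mol.
The minimum (5.0 kcal/mol) occurs with NH2 at 180°.

180°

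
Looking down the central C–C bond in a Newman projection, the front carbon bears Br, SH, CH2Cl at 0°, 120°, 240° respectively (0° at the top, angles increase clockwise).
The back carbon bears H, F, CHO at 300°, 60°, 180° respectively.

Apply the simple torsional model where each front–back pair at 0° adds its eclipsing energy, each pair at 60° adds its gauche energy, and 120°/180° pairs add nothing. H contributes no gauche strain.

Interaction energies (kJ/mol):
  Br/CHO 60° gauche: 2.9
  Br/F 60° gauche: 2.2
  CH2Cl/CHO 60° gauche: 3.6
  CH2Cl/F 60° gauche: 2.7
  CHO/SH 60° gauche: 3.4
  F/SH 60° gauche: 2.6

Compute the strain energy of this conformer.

11.8 kJ/mol

This conformer (staggered): Br(0°)/F(60°) gauche 2.2; SH(120°)/F(60°) gauche 2.6; SH(120°)/CHO(180°) gauche 3.4; CH2Cl(240°)/CHO(180°) gauche 3.6 → 11.8 kJ/mol.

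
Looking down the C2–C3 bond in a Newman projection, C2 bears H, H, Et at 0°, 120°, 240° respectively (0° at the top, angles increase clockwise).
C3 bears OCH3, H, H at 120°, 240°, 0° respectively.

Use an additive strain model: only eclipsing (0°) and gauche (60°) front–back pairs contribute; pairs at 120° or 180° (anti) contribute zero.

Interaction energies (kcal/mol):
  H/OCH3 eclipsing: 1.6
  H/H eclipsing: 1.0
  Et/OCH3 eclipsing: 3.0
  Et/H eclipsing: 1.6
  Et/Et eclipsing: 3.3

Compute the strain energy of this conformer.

This conformer (eclipsed): H–H eclipsed, H–OCH3 eclipsed, Et–H eclipsed; 1.0 + 1.6 + 1.6 = 4.2 kcal/mol.

4.2 kcal/mol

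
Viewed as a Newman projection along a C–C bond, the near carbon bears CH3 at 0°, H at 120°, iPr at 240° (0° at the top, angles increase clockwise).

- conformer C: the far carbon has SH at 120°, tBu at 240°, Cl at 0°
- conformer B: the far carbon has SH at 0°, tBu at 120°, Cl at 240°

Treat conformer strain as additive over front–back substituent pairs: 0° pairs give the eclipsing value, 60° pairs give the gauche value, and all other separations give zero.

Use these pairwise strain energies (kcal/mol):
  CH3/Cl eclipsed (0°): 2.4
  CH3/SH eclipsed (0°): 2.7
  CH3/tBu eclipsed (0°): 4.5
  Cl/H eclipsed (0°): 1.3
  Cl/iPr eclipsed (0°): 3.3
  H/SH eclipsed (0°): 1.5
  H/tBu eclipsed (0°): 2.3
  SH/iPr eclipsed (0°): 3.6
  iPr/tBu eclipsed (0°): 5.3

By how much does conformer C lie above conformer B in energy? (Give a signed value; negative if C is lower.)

+0.9 kcal/mol

C (eclipsed): CH3(0°)/Cl(0°) eclipsed 2.4; H(120°)/SH(120°) eclipsed 1.5; iPr(240°)/tBu(240°) eclipsed 5.3 → 9.2 kcal/mol.
B (eclipsed): CH3(0°)/SH(0°) eclipsed 2.7; H(120°)/tBu(120°) eclipsed 2.3; iPr(240°)/Cl(240°) eclipsed 3.3 → 8.3 kcal/mol.
E(C) − E(B) = 9.2 − 8.3 = +0.9 kcal/mol.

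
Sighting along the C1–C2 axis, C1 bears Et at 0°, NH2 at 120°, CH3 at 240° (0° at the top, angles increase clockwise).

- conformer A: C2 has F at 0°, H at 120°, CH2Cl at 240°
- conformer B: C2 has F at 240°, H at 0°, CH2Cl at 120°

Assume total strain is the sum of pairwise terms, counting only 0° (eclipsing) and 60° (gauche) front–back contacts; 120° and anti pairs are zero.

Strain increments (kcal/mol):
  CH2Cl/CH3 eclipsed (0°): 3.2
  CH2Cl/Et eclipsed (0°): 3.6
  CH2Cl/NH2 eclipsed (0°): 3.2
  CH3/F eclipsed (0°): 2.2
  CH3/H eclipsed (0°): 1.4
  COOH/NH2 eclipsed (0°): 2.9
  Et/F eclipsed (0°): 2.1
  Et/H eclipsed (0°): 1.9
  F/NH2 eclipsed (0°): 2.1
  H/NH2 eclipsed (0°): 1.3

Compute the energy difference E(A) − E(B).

-0.7 kcal/mol

A is eclipsed. Et at 0° is eclipsed with F at 0° (2.1); NH2 at 120° is eclipsed with H at 120° (1.3); CH3 at 240° is eclipsed with CH2Cl at 240° (3.2). Total 6.6 kcal/mol.
B is eclipsed. Et at 0° is eclipsed with H at 0° (1.9); NH2 at 120° is eclipsed with CH2Cl at 120° (3.2); CH3 at 240° is eclipsed with F at 240° (2.2). Total 7.3 kcal/mol.
E(A) − E(B) = 6.6 − 7.3 = -0.7 kcal/mol.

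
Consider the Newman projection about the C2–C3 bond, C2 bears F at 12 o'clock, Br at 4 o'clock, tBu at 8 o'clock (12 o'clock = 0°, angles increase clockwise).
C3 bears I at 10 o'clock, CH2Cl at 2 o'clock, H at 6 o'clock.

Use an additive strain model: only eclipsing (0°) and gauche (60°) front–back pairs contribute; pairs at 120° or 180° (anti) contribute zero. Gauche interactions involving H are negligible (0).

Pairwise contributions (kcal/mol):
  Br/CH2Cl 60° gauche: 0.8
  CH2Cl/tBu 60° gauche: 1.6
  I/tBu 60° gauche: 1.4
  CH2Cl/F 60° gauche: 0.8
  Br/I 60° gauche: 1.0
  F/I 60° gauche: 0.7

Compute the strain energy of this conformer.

This conformer (staggered): F(0°)/I(300°) gauche 0.7; F(0°)/CH2Cl(60°) gauche 0.8; Br(120°)/CH2Cl(60°) gauche 0.8; tBu(240°)/I(300°) gauche 1.4 → 3.7 kcal/mol.

3.7 kcal/mol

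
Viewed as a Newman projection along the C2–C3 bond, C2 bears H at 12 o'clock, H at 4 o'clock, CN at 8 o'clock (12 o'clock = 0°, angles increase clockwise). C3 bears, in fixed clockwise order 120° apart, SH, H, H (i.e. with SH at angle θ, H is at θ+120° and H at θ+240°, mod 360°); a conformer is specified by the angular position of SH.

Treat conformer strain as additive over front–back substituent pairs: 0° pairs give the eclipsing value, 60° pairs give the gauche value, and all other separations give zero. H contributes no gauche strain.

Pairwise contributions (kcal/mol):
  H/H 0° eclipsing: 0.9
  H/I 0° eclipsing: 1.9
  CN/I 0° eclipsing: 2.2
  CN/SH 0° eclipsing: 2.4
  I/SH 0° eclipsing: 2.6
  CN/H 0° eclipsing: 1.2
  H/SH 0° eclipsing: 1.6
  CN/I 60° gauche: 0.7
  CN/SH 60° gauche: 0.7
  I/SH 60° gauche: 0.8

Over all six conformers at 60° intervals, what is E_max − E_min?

SH at 0° (eclipsed): H(0°)/SH(0°) eclipsed 1.6; H(120°)/H(120°) eclipsed 0.9; CN(240°)/H(240°) eclipsed 1.2 → 3.7 kcal/mol.
SH at 60° (staggered): no non-H gauche contacts → 0.0 kcal/mol.
SH at 120° (eclipsed): H(0°)/H(0°) eclipsed 0.9; H(120°)/SH(120°) eclipsed 1.6; CN(240°)/H(240°) eclipsed 1.2 → 3.7 kcal/mol.
SH at 180° (staggered): CN(240°)/SH(180°) gauche 0.7 → 0.7 kcal/mol.
SH at 240° (eclipsed): H(0°)/H(0°) eclipsed 0.9; H(120°)/H(120°) eclipsed 0.9; CN(240°)/SH(240°) eclipsed 2.4 → 4.2 kcal/mol.
SH at 300° (staggered): CN(240°)/SH(300°) gauche 0.7 → 0.7 kcal/mol.
Max at 240° (4.2 kcal/mol), min at 60° (0.0 kcal/mol); barrier = 4.2 kcal/mol.

4.2 kcal/mol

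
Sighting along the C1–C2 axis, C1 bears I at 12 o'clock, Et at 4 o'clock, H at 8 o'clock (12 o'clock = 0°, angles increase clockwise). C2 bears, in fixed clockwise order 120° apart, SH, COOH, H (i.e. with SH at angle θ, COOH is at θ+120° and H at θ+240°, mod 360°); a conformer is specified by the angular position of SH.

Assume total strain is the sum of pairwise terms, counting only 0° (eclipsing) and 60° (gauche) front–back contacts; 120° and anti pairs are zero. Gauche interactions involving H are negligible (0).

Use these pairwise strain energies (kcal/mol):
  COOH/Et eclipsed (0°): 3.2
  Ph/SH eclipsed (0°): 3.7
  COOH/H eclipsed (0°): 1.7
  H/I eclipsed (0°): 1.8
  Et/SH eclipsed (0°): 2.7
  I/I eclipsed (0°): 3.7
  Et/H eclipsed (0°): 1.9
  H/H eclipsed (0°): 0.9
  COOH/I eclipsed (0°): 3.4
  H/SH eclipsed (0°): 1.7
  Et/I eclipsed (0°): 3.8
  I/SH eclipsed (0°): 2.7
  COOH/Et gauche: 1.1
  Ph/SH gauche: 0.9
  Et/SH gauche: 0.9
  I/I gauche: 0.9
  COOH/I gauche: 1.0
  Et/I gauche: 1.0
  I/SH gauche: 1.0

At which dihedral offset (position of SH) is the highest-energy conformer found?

SH at 0° (eclipsed): I(0°)/SH(0°) eclipsed 2.7; Et(120°)/COOH(120°) eclipsed 3.2; H(240°)/H(240°) eclipsed 0.9 → 6.8 kcal/mol.
SH at 60° (staggered): I(0°)/SH(60°) gauche 1.0; Et(120°)/SH(60°) gauche 0.9; Et(120°)/COOH(180°) gauche 1.1 → 3.0 kcal/mol.
SH at 120° (eclipsed): I(0°)/H(0°) eclipsed 1.8; Et(120°)/SH(120°) eclipsed 2.7; H(240°)/COOH(240°) eclipsed 1.7 → 6.2 kcal/mol.
SH at 180° (staggered): I(0°)/COOH(300°) gauche 1.0; Et(120°)/SH(180°) gauche 0.9 → 1.9 kcal/mol.
SH at 240° (eclipsed): I(0°)/COOH(0°) eclipsed 3.4; Et(120°)/H(120°) eclipsed 1.9; H(240°)/SH(240°) eclipsed 1.7 → 7.0 kcal/mol.
SH at 300° (staggered): I(0°)/SH(300°) gauche 1.0; I(0°)/COOH(60°) gauche 1.0; Et(120°)/COOH(60°) gauche 1.1 → 3.1 kcal/mol.
The maximum (7.0 kcal/mol) occurs with SH at 240°.

240°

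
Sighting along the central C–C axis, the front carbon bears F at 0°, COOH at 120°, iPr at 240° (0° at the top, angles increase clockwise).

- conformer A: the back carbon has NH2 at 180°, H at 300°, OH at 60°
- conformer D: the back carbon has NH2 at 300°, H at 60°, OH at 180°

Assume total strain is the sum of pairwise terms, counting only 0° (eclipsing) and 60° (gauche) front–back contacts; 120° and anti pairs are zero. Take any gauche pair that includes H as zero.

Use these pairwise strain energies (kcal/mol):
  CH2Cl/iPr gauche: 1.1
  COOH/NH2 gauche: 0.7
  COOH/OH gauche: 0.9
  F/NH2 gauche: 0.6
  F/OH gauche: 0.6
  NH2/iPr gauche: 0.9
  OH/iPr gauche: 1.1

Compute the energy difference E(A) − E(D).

-0.4 kcal/mol

A is staggered. F at 0° is gauche with OH at 60° (0.6); COOH at 120° is gauche with NH2 at 180° (0.7); COOH at 120° is gauche with OH at 60° (0.9); iPr at 240° is gauche with NH2 at 180° (0.9). Total 3.1 kcal/mol.
D is staggered. F at 0° is gauche with NH2 at 300° (0.6); COOH at 120° is gauche with OH at 180° (0.9); iPr at 240° is gauche with NH2 at 300° (0.9); iPr at 240° is gauche with OH at 180° (1.1). Total 3.5 kcal/mol.
E(A) − E(D) = 3.1 − 3.5 = -0.4 kcal/mol.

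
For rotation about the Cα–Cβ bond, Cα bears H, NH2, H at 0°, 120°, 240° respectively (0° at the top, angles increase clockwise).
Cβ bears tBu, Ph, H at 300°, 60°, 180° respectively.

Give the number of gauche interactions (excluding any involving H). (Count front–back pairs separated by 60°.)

1

Non-H gauche pairs: NH2(120°)/Ph(60°) — 1 interaction.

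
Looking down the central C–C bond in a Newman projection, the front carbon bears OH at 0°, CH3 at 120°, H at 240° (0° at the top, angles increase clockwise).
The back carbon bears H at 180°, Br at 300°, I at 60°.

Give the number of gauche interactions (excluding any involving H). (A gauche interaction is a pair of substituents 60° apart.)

3

Non-H gauche pairs: OH(0°)/Br(300°); OH(0°)/I(60°); CH3(120°)/I(60°) — 3 interactions.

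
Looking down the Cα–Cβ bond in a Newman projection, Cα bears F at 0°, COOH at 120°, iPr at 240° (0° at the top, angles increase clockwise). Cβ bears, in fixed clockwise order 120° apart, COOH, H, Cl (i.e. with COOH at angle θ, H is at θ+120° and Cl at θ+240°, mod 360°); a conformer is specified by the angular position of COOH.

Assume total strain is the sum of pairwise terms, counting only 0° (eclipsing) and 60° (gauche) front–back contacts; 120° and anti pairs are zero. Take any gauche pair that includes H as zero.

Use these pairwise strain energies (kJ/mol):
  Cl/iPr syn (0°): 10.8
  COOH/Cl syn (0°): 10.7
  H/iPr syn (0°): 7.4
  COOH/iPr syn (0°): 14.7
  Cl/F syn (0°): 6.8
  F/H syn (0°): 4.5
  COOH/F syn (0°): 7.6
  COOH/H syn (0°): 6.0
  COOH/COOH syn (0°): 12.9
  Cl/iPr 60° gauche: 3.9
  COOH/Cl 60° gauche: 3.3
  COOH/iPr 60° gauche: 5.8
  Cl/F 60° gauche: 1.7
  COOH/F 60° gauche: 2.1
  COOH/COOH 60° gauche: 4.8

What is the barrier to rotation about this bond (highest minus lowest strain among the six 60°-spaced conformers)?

17.4 kJ/mol

COOH at 0° is eclipsed. F at 0° is eclipsed with COOH at 0° (7.6); COOH at 120° is eclipsed with H at 120° (6.0); iPr at 240° is eclipsed with Cl at 240° (10.8). Total 24.4 kJ/mol.
COOH at 60° is staggered. F at 0° is gauche with COOH at 60° (2.1); F at 0° is gauche with Cl at 300° (1.7); COOH at 120° is gauche with COOH at 60° (4.8); iPr at 240° is gauche with Cl at 300° (3.9). Total 12.5 kJ/mol.
COOH at 120° is eclipsed. F at 0° is eclipsed with Cl at 0° (6.8); COOH at 120° is eclipsed with COOH at 120° (12.9); iPr at 240° is eclipsed with H at 240° (7.4). Total 27.1 kJ/mol.
COOH at 180° is staggered. F at 0° is gauche with Cl at 60° (1.7); COOH at 120° is gauche with COOH at 180° (4.8); COOH at 120° is gauche with Cl at 60° (3.3); iPr at 240° is gauche with COOH at 180° (5.8). Total 15.6 kJ/mol.
COOH at 240° is eclipsed. F at 0° is eclipsed with H at 0° (4.5); COOH at 120° is eclipsed with Cl at 120° (10.7); iPr at 240° is eclipsed with COOH at 240° (14.7). Total 29.9 kJ/mol.
COOH at 300° is staggered. F at 0° is gauche with COOH at 300° (2.1); COOH at 120° is gauche with Cl at 180° (3.3); iPr at 240° is gauche with COOH at 300° (5.8); iPr at 240° is gauche with Cl at 180° (3.9). Total 15.1 kJ/mol.
Max at 240° (29.9 kJ/mol), min at 60° (12.5 kJ/mol); barrier = 17.4 kJ/mol.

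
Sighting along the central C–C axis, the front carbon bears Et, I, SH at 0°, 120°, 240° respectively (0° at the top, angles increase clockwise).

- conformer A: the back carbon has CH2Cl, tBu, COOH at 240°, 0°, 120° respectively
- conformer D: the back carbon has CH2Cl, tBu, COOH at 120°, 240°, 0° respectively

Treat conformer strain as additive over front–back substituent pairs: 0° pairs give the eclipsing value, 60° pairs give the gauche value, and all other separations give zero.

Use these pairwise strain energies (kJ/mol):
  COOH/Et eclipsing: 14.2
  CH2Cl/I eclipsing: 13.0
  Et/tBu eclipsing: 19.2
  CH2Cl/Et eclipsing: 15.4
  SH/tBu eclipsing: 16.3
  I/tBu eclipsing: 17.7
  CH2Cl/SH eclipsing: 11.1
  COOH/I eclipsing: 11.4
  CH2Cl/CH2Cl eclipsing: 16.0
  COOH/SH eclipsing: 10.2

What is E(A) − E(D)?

A is eclipsed. Et at 0° is eclipsed with tBu at 0° (19.2); I at 120° is eclipsed with COOH at 120° (11.4); SH at 240° is eclipsed with CH2Cl at 240° (11.1). Total 41.7 kJ/mol.
D is eclipsed. Et at 0° is eclipsed with COOH at 0° (14.2); I at 120° is eclipsed with CH2Cl at 120° (13.0); SH at 240° is eclipsed with tBu at 240° (16.3). Total 43.5 kJ/mol.
E(A) − E(D) = 41.7 − 43.5 = -1.8 kJ/mol.

-1.8 kJ/mol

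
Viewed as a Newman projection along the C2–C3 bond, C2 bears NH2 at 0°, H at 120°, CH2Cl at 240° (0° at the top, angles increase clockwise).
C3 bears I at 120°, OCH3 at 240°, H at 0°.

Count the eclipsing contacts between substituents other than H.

1

Non-H eclipsing pairs: CH2Cl(240°)/OCH3(240°) — 1 interaction.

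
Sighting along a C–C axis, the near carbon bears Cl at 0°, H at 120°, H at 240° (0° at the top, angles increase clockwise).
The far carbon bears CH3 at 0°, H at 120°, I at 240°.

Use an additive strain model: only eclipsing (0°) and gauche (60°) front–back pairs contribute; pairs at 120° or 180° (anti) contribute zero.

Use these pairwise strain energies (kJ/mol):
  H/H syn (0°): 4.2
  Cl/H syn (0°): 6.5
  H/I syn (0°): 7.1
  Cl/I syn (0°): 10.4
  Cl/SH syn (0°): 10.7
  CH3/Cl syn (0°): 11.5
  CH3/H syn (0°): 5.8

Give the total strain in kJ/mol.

This conformer (eclipsed): Cl(0°)/CH3(0°) eclipsed 11.5; H(120°)/H(120°) eclipsed 4.2; H(240°)/I(240°) eclipsed 7.1 → 22.8 kJ/mol.

22.8 kJ/mol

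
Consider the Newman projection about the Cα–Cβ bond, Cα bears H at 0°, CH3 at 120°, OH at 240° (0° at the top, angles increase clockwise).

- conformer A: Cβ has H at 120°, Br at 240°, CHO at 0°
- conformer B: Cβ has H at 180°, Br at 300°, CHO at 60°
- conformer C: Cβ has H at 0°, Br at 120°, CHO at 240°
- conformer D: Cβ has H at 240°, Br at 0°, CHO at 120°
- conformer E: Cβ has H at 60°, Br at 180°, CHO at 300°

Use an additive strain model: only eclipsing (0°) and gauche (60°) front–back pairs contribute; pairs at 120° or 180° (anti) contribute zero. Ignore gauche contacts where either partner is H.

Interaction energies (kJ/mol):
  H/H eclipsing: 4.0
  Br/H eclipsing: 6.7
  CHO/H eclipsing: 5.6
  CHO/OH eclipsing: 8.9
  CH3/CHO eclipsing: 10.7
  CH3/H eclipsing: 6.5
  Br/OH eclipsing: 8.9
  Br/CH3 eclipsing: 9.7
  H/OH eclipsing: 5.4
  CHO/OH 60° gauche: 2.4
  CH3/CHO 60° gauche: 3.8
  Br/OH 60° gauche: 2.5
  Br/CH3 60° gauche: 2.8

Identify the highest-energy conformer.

A (eclipsed): H(0°)/CHO(0°) eclipsed 5.6; CH3(120°)/H(120°) eclipsed 6.5; OH(240°)/Br(240°) eclipsed 8.9 → 21.0 kJ/mol.
B (staggered): CH3(120°)/CHO(60°) gauche 3.8; OH(240°)/Br(300°) gauche 2.5 → 6.3 kJ/mol.
C (eclipsed): H(0°)/H(0°) eclipsed 4.0; CH3(120°)/Br(120°) eclipsed 9.7; OH(240°)/CHO(240°) eclipsed 8.9 → 22.6 kJ/mol.
D (eclipsed): H(0°)/Br(0°) eclipsed 6.7; CH3(120°)/CHO(120°) eclipsed 10.7; OH(240°)/H(240°) eclipsed 5.4 → 22.8 kJ/mol.
E (staggered): CH3(120°)/Br(180°) gauche 2.8; OH(240°)/Br(180°) gauche 2.5; OH(240°)/CHO(300°) gauche 2.4 → 7.7 kJ/mol.
D has the highest total (22.8 kJ/mol).

D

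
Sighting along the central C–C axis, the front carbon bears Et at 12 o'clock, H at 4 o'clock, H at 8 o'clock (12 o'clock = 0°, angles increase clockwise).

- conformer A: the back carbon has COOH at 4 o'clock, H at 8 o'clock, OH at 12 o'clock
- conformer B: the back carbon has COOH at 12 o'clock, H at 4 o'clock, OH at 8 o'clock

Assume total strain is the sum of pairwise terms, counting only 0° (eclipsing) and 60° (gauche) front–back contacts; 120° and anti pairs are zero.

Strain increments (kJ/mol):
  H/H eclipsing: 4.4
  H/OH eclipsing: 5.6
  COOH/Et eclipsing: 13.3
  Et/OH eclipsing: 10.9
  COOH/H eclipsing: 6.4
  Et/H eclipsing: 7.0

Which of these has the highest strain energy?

A (eclipsed): Et(0°)/OH(0°) eclipsed 10.9; H(120°)/COOH(120°) eclipsed 6.4; H(240°)/H(240°) eclipsed 4.4 → 21.7 kJ/mol.
B (eclipsed): Et(0°)/COOH(0°) eclipsed 13.3; H(120°)/H(120°) eclipsed 4.4; H(240°)/OH(240°) eclipsed 5.6 → 23.3 kJ/mol.
B has the highest total (23.3 kJ/mol).

B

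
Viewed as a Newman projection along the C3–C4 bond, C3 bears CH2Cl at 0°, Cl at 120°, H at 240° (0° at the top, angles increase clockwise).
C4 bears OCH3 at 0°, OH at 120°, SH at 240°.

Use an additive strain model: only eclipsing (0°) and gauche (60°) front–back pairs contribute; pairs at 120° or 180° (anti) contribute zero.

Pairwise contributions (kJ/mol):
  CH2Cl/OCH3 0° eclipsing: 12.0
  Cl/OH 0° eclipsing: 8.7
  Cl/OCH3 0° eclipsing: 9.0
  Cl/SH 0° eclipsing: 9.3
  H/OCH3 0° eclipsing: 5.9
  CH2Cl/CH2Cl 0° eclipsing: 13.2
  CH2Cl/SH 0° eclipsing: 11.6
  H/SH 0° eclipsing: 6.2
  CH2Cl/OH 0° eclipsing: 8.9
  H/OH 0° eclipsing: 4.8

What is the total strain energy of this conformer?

This conformer is eclipsed. CH2Cl at 0° is eclipsed with OCH3 at 0° (12.0); Cl at 120° is eclipsed with OH at 120° (8.7); H at 240° is eclipsed with SH at 240° (6.2). Total 26.9 kJ/mol.

26.9 kJ/mol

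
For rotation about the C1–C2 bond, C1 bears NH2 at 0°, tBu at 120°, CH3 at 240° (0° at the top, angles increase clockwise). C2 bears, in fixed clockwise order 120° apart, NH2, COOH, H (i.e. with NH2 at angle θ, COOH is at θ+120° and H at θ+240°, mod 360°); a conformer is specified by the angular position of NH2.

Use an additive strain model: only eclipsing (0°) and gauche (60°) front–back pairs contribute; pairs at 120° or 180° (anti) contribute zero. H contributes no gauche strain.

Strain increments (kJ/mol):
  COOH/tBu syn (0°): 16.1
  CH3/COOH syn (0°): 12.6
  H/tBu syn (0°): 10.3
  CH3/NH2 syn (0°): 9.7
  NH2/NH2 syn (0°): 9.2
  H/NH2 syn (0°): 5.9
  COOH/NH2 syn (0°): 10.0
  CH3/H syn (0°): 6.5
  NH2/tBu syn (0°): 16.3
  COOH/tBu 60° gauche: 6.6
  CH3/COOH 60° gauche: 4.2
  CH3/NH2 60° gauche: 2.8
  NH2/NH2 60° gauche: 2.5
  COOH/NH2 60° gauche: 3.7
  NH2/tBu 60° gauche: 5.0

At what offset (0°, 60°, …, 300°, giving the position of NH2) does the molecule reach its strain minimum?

300°

NH2 at 0° (eclipsed): NH2–NH2 eclipsed, tBu–COOH eclipsed, CH3–H eclipsed; 9.2 + 16.1 + 6.5 = 31.8 kJ/mol.
NH2 at 60° (staggered): NH2–NH2 gauche, tBu–NH2 gauche, tBu–COOH gauche, CH3–COOH gauche; 2.5 + 5.0 + 6.6 + 4.2 = 18.3 kJ/mol.
NH2 at 120° (eclipsed): NH2–H eclipsed, tBu–NH2 eclipsed, CH3–COOH eclipsed; 5.9 + 16.3 + 12.6 = 34.8 kJ/mol.
NH2 at 180° (staggered): NH2–COOH gauche, tBu–NH2 gauche, CH3–NH2 gauche, CH3–COOH gauche; 3.7 + 5.0 + 2.8 + 4.2 = 15.7 kJ/mol.
NH2 at 240° (eclipsed): NH2–COOH eclipsed, tBu–H eclipsed, CH3–NH2 eclipsed; 10.0 + 10.3 + 9.7 = 30.0 kJ/mol.
NH2 at 300° (staggered): NH2–NH2 gauche, NH2–COOH gauche, tBu–COOH gauche, CH3–NH2 gauche; 2.5 + 3.7 + 6.6 + 2.8 = 15.6 kJ/mol.
The minimum (15.6 kJ/mol) occurs with NH2 at 300°.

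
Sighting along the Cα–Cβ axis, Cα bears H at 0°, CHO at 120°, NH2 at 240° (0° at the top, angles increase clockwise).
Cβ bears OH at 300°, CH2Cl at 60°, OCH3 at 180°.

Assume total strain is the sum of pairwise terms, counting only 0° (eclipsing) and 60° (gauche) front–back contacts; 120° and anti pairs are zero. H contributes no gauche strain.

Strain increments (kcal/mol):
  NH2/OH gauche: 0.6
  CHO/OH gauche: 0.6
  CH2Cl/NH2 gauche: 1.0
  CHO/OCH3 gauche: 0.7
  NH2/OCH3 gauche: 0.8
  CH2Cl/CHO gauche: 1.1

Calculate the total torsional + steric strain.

This conformer is staggered. CHO at 120° is gauche with CH2Cl at 60° (1.1); CHO at 120° is gauche with OCH3 at 180° (0.7); NH2 at 240° is gauche with OH at 300° (0.6); NH2 at 240° is gauche with OCH3 at 180° (0.8). Total 3.2 kcal/mol.

3.2 kcal/mol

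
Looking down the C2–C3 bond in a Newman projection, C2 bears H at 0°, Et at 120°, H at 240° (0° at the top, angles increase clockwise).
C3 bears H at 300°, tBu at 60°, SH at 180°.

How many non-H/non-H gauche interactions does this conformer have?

2

Non-H gauche pairs: Et(120°)/tBu(60°); Et(120°)/SH(180°) — 2 interactions.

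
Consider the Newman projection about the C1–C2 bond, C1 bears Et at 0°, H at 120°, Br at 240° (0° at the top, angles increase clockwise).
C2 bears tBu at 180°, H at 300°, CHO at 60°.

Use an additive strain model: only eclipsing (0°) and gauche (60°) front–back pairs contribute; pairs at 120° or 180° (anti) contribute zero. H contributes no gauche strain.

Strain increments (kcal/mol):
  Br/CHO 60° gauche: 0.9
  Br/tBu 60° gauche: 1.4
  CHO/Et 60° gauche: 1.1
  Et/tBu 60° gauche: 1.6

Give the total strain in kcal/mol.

2.5 kcal/mol

This conformer is staggered. Et at 0° is gauche with CHO at 60° (1.1); Br at 240° is gauche with tBu at 180° (1.4). Total 2.5 kcal/mol.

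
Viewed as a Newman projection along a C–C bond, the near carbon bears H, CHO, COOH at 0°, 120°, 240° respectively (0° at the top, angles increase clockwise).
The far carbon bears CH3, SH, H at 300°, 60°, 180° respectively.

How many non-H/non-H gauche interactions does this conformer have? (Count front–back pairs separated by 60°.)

Non-H gauche pairs: CHO(120°)/SH(60°); COOH(240°)/CH3(300°) — 2 interactions.

2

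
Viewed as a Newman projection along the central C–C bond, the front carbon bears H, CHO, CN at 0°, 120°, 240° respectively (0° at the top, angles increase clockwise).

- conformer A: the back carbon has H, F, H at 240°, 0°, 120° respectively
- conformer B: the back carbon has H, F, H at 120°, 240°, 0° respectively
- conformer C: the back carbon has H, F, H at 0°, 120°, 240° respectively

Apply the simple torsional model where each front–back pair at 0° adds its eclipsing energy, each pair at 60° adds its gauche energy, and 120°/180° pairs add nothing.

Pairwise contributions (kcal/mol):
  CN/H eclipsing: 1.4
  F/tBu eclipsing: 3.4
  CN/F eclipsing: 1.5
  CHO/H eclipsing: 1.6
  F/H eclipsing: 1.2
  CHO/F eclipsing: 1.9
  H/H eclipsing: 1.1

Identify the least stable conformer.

A is eclipsed. H at 0° is eclipsed with F at 0° (1.2); CHO at 120° is eclipsed with H at 120° (1.6); CN at 240° is eclipsed with H at 240° (1.4). Total 4.2 kcal/mol.
B is eclipsed. H at 0° is eclipsed with H at 0° (1.1); CHO at 120° is eclipsed with H at 120° (1.6); CN at 240° is eclipsed with F at 240° (1.5). Total 4.2 kcal/mol.
C is eclipsed. H at 0° is eclipsed with H at 0° (1.1); CHO at 120° is eclipsed with F at 120° (1.9); CN at 240° is eclipsed with H at 240° (1.4). Total 4.4 kcal/mol.
C has the highest total (4.4 kcal/mol).

C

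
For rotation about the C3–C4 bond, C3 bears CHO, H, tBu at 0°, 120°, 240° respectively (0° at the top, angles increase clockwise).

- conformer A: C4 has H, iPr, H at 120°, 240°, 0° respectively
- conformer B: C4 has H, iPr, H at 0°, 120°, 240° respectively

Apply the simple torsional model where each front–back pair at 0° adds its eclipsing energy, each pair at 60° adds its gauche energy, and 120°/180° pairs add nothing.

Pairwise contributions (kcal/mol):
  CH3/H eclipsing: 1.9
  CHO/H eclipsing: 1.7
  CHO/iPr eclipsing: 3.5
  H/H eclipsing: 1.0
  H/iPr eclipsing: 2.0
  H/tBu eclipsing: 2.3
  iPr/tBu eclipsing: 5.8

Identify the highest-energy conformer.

A

A is eclipsed. CHO at 0° is eclipsed with H at 0° (1.7); H at 120° is eclipsed with H at 120° (1.0); tBu at 240° is eclipsed with iPr at 240° (5.8). Total 8.5 kcal/mol.
B is eclipsed. CHO at 0° is eclipsed with H at 0° (1.7); H at 120° is eclipsed with iPr at 120° (2.0); tBu at 240° is eclipsed with H at 240° (2.3). Total 6.0 kcal/mol.
A has the highest total (8.5 kcal/mol).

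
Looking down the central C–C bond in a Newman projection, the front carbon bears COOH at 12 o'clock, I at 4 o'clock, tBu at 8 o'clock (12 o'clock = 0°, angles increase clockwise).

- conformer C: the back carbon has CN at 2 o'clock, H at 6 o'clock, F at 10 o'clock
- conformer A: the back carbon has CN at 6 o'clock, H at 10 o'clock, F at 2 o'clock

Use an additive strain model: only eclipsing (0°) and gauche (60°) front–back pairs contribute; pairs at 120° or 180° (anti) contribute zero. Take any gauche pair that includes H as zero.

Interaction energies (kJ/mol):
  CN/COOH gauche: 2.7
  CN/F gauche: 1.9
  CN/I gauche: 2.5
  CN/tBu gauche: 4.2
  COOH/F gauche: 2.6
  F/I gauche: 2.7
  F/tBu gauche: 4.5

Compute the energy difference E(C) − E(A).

C (staggered): COOH(0°)/CN(60°) gauche 2.7; COOH(0°)/F(300°) gauche 2.6; I(120°)/CN(60°) gauche 2.5; tBu(240°)/F(300°) gauche 4.5 → 12.3 kJ/mol.
A (staggered): COOH(0°)/F(60°) gauche 2.6; I(120°)/CN(180°) gauche 2.5; I(120°)/F(60°) gauche 2.7; tBu(240°)/CN(180°) gauche 4.2 → 12.0 kJ/mol.
E(C) − E(A) = 12.3 − 12.0 = +0.3 kJ/mol.

+0.3 kJ/mol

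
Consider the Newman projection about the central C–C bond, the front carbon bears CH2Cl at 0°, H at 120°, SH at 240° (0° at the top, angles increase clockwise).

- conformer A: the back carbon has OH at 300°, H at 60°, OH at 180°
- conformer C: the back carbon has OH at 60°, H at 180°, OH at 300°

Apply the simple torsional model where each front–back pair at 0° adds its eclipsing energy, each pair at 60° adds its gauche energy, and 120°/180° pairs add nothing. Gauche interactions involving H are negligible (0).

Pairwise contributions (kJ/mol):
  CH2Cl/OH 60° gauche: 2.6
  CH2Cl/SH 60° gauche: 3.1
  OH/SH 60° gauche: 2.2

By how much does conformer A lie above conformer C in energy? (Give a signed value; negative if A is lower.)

A (staggered): CH2Cl–OH gauche, SH–OH gauche, SH–OH gauche; 2.6 + 2.2 + 2.2 = 7.0 kJ/mol.
C (staggered): CH2Cl–OH gauche, CH2Cl–OH gauche, SH–OH gauche; 2.6 + 2.6 + 2.2 = 7.4 kJ/mol.
E(A) − E(C) = 7.0 − 7.4 = -0.4 kJ/mol.

-0.4 kJ/mol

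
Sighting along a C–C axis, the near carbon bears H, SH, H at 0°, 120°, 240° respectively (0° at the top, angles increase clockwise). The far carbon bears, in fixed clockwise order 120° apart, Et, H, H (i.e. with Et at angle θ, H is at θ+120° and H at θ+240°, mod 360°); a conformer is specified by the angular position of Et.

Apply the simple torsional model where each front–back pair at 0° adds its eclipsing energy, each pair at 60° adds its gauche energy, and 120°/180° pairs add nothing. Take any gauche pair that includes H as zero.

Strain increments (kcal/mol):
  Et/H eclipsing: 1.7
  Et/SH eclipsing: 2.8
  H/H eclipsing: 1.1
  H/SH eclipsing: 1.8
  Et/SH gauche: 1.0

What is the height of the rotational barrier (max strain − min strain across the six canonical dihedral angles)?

Et at 0° (eclipsed): H–Et eclipsed, SH–H eclipsed, H–H eclipsed; 1.7 + 1.8 + 1.1 = 4.6 kcal/mol.
Et at 60° (staggered): SH–Et gauche; 1.0 = 1.0 kcal/mol.
Et at 120° (eclipsed): H–H eclipsed, SH–Et eclipsed, H–H eclipsed; 1.1 + 2.8 + 1.1 = 5.0 kcal/mol.
Et at 180° (staggered): SH–Et gauche; 1.0 = 1.0 kcal/mol.
Et at 240° (eclipsed): H–H eclipsed, SH–H eclipsed, H–Et eclipsed; 1.1 + 1.8 + 1.7 = 4.6 kcal/mol.
Et at 300° (staggered): no non-H gauche contacts → 0.0 kcal/mol.
Max at 120° (5.0 kcal/mol), min at 300° (0.0 kcal/mol); barrier = 5.0 kcal/mol.

5.0 kcal/mol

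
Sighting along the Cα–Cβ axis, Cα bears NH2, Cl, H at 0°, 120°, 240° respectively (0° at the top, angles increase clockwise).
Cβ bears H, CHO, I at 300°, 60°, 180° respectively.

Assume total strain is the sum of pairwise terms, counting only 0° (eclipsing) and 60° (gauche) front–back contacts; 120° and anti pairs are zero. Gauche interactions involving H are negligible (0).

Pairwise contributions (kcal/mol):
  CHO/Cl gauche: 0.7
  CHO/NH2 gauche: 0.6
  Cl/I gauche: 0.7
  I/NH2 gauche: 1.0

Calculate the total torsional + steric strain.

2.0 kcal/mol

This conformer is staggered. NH2 at 0° is gauche with CHO at 60° (0.6); Cl at 120° is gauche with CHO at 60° (0.7); Cl at 120° is gauche with I at 180° (0.7). Total 2.0 kcal/mol.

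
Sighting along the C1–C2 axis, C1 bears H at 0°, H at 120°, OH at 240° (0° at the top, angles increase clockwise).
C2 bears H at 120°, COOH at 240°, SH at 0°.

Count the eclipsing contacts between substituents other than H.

1

Non-H eclipsing pairs: OH(240°)/COOH(240°) — 1 interaction.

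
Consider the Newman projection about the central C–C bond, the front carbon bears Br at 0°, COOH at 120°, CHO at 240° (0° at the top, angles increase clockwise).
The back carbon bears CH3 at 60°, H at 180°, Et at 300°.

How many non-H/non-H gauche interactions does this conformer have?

Non-H gauche pairs: Br(0°)/CH3(60°); Br(0°)/Et(300°); COOH(120°)/CH3(60°); CHO(240°)/Et(300°) — 4 interactions.

4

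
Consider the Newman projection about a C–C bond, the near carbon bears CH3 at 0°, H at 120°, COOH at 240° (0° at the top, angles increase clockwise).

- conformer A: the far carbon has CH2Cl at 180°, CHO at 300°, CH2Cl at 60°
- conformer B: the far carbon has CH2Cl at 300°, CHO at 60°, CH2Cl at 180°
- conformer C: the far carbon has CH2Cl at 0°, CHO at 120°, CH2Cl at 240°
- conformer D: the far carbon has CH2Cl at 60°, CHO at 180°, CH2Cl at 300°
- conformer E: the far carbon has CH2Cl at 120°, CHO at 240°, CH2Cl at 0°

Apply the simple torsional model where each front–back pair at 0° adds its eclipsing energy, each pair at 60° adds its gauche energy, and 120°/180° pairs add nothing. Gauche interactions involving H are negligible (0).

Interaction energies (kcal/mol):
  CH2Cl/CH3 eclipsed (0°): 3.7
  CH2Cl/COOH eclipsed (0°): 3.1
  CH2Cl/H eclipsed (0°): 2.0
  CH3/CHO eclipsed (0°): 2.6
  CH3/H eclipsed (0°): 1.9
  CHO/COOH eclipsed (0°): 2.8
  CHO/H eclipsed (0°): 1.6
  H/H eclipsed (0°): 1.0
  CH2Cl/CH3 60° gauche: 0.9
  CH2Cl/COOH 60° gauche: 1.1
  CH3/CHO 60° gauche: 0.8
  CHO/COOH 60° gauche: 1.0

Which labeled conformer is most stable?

A (staggered): CH3(0°)/CHO(300°) gauche 0.8; CH3(0°)/CH2Cl(60°) gauche 0.9; COOH(240°)/CH2Cl(180°) gauche 1.1; COOH(240°)/CHO(300°) gauche 1.0 → 3.8 kcal/mol.
B (staggered): CH3(0°)/CH2Cl(300°) gauche 0.9; CH3(0°)/CHO(60°) gauche 0.8; COOH(240°)/CH2Cl(300°) gauche 1.1; COOH(240°)/CH2Cl(180°) gauche 1.1 → 3.9 kcal/mol.
C (eclipsed): CH3(0°)/CH2Cl(0°) eclipsed 3.7; H(120°)/CHO(120°) eclipsed 1.6; COOH(240°)/CH2Cl(240°) eclipsed 3.1 → 8.4 kcal/mol.
D (staggered): CH3(0°)/CH2Cl(60°) gauche 0.9; CH3(0°)/CH2Cl(300°) gauche 0.9; COOH(240°)/CHO(180°) gauche 1.0; COOH(240°)/CH2Cl(300°) gauche 1.1 → 3.9 kcal/mol.
E (eclipsed): CH3(0°)/CH2Cl(0°) eclipsed 3.7; H(120°)/CH2Cl(120°) eclipsed 2.0; COOH(240°)/CHO(240°) eclipsed 2.8 → 8.5 kcal/mol.
A has the lowest total (3.8 kcal/mol).

A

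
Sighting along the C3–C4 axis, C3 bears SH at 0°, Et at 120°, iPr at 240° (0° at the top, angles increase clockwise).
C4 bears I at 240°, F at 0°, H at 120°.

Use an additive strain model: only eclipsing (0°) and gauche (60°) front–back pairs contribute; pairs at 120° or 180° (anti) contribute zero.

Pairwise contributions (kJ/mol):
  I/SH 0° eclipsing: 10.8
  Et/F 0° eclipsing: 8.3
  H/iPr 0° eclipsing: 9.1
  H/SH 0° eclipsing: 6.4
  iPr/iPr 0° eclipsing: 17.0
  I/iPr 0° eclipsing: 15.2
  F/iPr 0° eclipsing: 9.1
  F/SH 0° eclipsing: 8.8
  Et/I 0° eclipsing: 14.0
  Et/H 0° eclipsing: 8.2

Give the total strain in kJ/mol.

32.2 kJ/mol

This conformer (eclipsed): SH–F eclipsed, Et–H eclipsed, iPr–I eclipsed; 8.8 + 8.2 + 15.2 = 32.2 kJ/mol.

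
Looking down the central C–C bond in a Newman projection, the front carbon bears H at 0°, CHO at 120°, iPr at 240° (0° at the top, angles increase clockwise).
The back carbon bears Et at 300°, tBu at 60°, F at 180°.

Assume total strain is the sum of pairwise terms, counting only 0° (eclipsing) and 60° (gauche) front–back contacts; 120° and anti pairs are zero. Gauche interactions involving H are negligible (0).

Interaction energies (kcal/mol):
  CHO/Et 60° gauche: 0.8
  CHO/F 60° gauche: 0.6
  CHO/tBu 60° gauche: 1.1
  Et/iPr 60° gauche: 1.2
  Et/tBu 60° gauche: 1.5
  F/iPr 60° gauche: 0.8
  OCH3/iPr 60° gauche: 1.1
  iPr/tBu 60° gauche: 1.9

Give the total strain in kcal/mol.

3.7 kcal/mol

This conformer (staggered): CHO–tBu gauche, CHO–F gauche, iPr–Et gauche, iPr–F gauche; 1.1 + 0.6 + 1.2 + 0.8 = 3.7 kcal/mol.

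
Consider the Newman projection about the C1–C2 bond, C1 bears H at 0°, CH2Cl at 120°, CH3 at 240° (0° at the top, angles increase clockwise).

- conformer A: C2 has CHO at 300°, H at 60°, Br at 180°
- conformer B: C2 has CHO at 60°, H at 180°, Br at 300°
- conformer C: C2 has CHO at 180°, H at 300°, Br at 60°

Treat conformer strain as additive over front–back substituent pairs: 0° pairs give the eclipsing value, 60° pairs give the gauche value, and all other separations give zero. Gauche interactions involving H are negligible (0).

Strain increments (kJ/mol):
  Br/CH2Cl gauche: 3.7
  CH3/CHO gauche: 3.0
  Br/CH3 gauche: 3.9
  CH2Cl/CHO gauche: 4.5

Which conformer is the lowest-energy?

B

A is staggered. CH2Cl at 120° is gauche with Br at 180° (3.7); CH3 at 240° is gauche with CHO at 300° (3.0); CH3 at 240° is gauche with Br at 180° (3.9). Total 10.6 kJ/mol.
B is staggered. CH2Cl at 120° is gauche with CHO at 60° (4.5); CH3 at 240° is gauche with Br at 300° (3.9). Total 8.4 kJ/mol.
C is staggered. CH2Cl at 120° is gauche with CHO at 180° (4.5); CH2Cl at 120° is gauche with Br at 60° (3.7); CH3 at 240° is gauche with CHO at 180° (3.0). Total 11.2 kJ/mol.
B has the lowest total (8.4 kJ/mol).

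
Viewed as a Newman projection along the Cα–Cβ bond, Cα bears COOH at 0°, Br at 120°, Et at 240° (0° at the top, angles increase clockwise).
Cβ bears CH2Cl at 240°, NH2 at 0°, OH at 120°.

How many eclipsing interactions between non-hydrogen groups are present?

3

Non-H eclipsing pairs: COOH(0°)/NH2(0°); Br(120°)/OH(120°); Et(240°)/CH2Cl(240°) — 3 interactions.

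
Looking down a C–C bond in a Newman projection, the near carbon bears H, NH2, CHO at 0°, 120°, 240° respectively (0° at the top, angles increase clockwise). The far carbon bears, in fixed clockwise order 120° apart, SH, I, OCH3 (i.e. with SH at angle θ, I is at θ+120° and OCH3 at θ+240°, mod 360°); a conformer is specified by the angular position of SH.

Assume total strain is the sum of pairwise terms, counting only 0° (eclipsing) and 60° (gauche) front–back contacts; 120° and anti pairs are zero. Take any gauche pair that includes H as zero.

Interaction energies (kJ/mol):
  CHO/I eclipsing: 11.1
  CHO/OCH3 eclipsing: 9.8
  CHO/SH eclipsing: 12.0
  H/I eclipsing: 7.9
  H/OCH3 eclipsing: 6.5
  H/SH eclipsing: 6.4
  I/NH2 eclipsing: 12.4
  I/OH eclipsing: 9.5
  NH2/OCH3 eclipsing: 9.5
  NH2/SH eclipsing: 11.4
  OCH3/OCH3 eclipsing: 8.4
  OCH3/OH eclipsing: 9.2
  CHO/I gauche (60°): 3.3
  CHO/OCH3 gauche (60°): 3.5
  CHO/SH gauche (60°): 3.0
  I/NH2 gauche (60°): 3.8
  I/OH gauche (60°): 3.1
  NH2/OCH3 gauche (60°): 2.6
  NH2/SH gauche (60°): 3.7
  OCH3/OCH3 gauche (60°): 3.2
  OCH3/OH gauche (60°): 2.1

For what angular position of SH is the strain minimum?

180°

SH at 0° (eclipsed): H(0°)/SH(0°) eclipsed 6.4; NH2(120°)/I(120°) eclipsed 12.4; CHO(240°)/OCH3(240°) eclipsed 9.8 → 28.6 kJ/mol.
SH at 60° (staggered): NH2(120°)/SH(60°) gauche 3.7; NH2(120°)/I(180°) gauche 3.8; CHO(240°)/I(180°) gauche 3.3; CHO(240°)/OCH3(300°) gauche 3.5 → 14.3 kJ/mol.
SH at 120° (eclipsed): H(0°)/OCH3(0°) eclipsed 6.5; NH2(120°)/SH(120°) eclipsed 11.4; CHO(240°)/I(240°) eclipsed 11.1 → 29.0 kJ/mol.
SH at 180° (staggered): NH2(120°)/SH(180°) gauche 3.7; NH2(120°)/OCH3(60°) gauche 2.6; CHO(240°)/SH(180°) gauche 3.0; CHO(240°)/I(300°) gauche 3.3 → 12.6 kJ/mol.
SH at 240° (eclipsed): H(0°)/I(0°) eclipsed 7.9; NH2(120°)/OCH3(120°) eclipsed 9.5; CHO(240°)/SH(240°) eclipsed 12.0 → 29.4 kJ/mol.
SH at 300° (staggered): NH2(120°)/I(60°) gauche 3.8; NH2(120°)/OCH3(180°) gauche 2.6; CHO(240°)/SH(300°) gauche 3.0; CHO(240°)/OCH3(180°) gauche 3.5 → 12.9 kJ/mol.
The minimum (12.6 kJ/mol) occurs with SH at 180°.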